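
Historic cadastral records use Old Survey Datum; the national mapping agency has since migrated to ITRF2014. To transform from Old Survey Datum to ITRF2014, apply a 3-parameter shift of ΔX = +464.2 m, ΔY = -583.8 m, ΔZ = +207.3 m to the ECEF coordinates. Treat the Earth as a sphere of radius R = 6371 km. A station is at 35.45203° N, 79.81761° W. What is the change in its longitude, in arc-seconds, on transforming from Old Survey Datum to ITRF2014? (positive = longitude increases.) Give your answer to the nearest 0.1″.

sin φ = 0.580021, cos φ = 0.814601, sin λ = -0.984250, cos λ = 0.176782.
East component: ΔE = −sin λ·ΔX + cos λ·ΔY = −(-0.984250)(464.2) + (0.176782)(-583.8) = 353.68 m.
1° of latitude spans πR/180 = 111195 m; at latitude φ, 1° of longitude spans that × cos φ = 90579.5 m, so Δλ = 353.68 / 90579.5 × 3600 = 14.057″.

Δλ = 14.1″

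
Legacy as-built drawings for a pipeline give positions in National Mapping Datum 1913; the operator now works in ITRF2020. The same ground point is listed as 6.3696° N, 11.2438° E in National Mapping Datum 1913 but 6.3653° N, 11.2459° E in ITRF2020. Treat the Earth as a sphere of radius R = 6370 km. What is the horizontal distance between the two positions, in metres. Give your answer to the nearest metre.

Δφ = 6.3653° − 6.3696° = -0.0043°; Δλ = 11.2459° − 11.2438° = +0.0021°.
1° along a meridian = πR/180 = 111177 m.
ΔN = Δφ × 111177 = -478.1 m; ΔE = Δλ × 111177 × cos(6.3696°) = +0.0021 × 111177 × 0.993827 = 232.0 m.
Distance = √(ΔE² + ΔN²) = √(232.0² + (-478.1)²) = 531.4 m.

531 m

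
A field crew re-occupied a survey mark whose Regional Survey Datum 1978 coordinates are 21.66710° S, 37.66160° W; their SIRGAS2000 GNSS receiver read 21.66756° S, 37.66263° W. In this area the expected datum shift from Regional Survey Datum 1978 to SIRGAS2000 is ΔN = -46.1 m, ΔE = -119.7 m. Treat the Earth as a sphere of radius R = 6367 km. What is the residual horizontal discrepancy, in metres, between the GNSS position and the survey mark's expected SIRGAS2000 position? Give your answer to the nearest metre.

Observed coordinate differences: Δφ = -0.00046°, Δλ = -0.00103°.
Converting to metres (1° lat = 111125 m, cos φ = 0.929345): observed ΔN = -51.1 m, observed ΔE = -106.4 m.
Subtracting the expected shift leaves a residual of -51.1 − (-46.1) = -5.0 m north and -106.4 − (-119.7) = 13.3 m east.
Residual distance = √((-5.0)² + 13.3²) = 14.2 m.

14 m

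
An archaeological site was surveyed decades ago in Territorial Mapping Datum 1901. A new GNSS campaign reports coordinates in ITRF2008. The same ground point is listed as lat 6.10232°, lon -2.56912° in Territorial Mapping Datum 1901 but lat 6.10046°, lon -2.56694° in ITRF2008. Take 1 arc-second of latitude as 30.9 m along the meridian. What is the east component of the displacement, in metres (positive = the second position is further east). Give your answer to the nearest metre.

Δφ = 6.10046° − 6.10232° = -0.00186°; Δλ = -2.56694° − -2.56912° = +0.00218°.
1° of latitude = 3600 × 30.90 = 111240 m.
ΔN = Δφ × 111240 = -206.9 m; ΔE = Δλ × 111240 × cos(6.10232°) = +0.00218 × 111240 × 0.994334 = 241.1 m.

ΔE = 241 m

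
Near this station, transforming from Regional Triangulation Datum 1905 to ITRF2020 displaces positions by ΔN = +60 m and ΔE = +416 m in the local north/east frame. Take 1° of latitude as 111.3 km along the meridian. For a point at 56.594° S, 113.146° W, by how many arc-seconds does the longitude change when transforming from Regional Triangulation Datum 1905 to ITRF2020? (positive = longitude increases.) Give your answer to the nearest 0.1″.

Δλ = 24.4″

At latitude -56.594°, cos φ = 0.550568.
1° of longitude at this latitude = 111.3 × cos φ = 61.28 km, so Δλ = 416.0 / 61278.2 = 0.0067887° = 24.439″.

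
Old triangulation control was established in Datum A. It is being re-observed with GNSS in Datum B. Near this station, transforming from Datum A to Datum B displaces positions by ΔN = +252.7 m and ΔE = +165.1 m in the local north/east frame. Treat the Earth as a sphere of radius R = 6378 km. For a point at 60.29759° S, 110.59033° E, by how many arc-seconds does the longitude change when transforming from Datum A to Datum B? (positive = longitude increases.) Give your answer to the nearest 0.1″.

Δλ = 10.8″

At latitude -60.29759°, cos φ = 0.495495.
One radian of longitude at latitude φ spans R cos φ, so Δλ = ΔE / (R cos φ) = 165.1 / (6378000 × 0.495495) = 5.2242e-05 rad = 10.776″.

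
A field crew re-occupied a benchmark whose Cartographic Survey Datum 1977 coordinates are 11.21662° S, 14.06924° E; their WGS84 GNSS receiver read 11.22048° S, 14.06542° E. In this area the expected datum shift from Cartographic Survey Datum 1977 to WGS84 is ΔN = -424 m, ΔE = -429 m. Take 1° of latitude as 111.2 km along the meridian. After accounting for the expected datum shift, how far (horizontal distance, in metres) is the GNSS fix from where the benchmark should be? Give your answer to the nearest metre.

13 m

Observed coordinate differences: Δφ = -0.00386°, Δλ = -0.00382°.
Converting to metres (1° lat = 111200 m, cos φ = 0.980899): observed ΔN = -429.2 m, observed ΔE = -416.7 m.
Subtracting the expected shift leaves a residual of -429.2 − (-424) = -5.2 m north and -416.7 − (-429) = 12.3 m east.
Residual distance = √((-5.2)² + 12.3²) = 13.4 m.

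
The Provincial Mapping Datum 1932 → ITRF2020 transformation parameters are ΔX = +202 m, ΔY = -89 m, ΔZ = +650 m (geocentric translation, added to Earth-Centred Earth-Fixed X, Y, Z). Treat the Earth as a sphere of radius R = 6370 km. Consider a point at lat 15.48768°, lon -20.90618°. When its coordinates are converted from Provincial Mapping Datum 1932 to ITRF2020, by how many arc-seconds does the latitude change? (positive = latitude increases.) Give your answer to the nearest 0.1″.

Δφ = 18.4″

sin φ = 0.267031, cos φ = 0.963688, sin λ = -0.356839, cos λ = 0.934166.
North component: ΔN = −sin φ cos λ·ΔX − sin φ sin λ·ΔY + cos φ·ΔZ = −(0.267031)(0.934166)(202) − (0.267031)(-0.356839)(-89) + (0.963688)(650) = 567.53 m.
1° of latitude spans πR/180 = 111177 m, so Δφ = 567.53 / 111177 × 3600 = 18.377″.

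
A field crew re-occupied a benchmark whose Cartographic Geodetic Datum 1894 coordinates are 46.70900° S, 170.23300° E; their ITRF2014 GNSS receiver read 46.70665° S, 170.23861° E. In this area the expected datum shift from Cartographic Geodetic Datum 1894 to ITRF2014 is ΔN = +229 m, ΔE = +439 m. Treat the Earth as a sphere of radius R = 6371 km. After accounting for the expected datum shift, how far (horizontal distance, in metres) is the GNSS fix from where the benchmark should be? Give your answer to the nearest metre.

34 m

Observed coordinate differences: Δφ = +0.00235°, Δλ = +0.00561°.
Converting to metres (1° lat = 111195 m, cos φ = 0.685704): observed ΔN = 261.3 m, observed ΔE = 427.7 m.
Subtracting the expected shift leaves a residual of 261.3 − (229) = 32.3 m north and 427.7 − (439) = -11.3 m east.
Residual distance = √(32.3² + (-11.3)²) = 34.2 m.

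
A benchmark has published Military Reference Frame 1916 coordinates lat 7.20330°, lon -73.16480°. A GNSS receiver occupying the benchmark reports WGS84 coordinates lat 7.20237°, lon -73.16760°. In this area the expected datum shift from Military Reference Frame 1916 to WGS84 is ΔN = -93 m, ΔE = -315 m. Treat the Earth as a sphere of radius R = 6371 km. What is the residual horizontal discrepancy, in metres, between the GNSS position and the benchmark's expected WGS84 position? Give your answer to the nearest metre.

Observed coordinate differences: Δφ = -0.00093°, Δλ = -0.00280°.
Converting to metres (1° lat = 111195 m, cos φ = 0.992107): observed ΔN = -103.4 m, observed ΔE = -308.9 m.
Subtracting the expected shift leaves a residual of -103.4 − (-93) = -10.4 m north and -308.9 − (-315) = 6.1 m east.
Residual distance = √((-10.4)² + 6.1²) = 12.1 m.

12 m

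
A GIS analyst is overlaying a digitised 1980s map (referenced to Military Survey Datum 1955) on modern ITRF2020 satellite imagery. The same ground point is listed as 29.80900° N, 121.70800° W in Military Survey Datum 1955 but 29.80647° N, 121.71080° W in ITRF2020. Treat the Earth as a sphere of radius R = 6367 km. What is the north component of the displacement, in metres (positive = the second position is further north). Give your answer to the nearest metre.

ΔN = -281 m

Δφ = 29.80647° − 29.80900° = -0.00253°; Δλ = -121.71080° − -121.70800° = -0.00280°.
1° along a meridian = πR/180 = 111125 m.
ΔN = Δφ × 111125 = -281.1 m; ΔE = Δλ × 111125 × cos(29.80900°) = -0.00280 × 111125 × 0.867687 = -270.0 m.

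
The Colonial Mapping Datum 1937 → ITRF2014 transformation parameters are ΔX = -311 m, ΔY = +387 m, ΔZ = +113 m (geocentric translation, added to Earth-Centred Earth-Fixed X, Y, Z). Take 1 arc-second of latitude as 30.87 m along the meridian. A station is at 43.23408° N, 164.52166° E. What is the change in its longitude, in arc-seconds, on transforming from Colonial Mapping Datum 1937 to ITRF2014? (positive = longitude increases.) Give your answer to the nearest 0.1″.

Δλ = -12.9″

sin φ = 0.684981, cos φ = 0.728561, sin λ = 0.266874, cos λ = -0.963731.
East component: ΔE = −sin λ·ΔX + cos λ·ΔY = −(0.266874)(-311) + (-0.963731)(387) = -289.97 m.
1° of latitude spans 3600 × 30.87 = 111132 m; at latitude φ, 1° of longitude spans that × cos φ = 80966.5 m, so Δλ = -289.97 / 80966.5 × 3600 = -12.893″.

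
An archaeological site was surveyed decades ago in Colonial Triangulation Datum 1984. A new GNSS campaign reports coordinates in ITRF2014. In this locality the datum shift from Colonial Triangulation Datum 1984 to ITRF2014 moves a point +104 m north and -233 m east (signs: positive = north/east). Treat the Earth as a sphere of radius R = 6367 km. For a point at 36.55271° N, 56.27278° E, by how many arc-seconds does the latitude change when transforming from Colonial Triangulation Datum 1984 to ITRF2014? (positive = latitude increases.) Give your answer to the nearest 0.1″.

On a sphere of radius R, 1 rad of latitude = R, so Δφ = ΔN / R = 104.0 / 6367000 = 1.6334e-05 rad = 3.369″.

Δφ = 3.4″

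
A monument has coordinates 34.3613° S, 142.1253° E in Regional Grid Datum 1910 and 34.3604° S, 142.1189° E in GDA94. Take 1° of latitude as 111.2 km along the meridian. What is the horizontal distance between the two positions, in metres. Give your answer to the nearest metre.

596 m

Δφ = -34.3604° − -34.3613° = +0.0009°; Δλ = 142.1189° − 142.1253° = -0.0064°.
ΔN = Δφ × 111200 = 100.1 m; ΔE = Δλ × 111200 × cos(-34.3613°) = -0.0064 × 111200 × 0.825495 = -587.5 m.
Distance = √(ΔE² + ΔN²) = √((-587.5)² + 100.1²) = 596.0 m.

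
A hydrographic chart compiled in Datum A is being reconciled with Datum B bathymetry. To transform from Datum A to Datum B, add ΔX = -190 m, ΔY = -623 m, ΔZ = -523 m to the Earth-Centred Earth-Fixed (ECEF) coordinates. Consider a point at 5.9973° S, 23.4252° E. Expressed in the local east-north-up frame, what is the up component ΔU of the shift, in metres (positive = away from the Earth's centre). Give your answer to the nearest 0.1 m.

ΔU = -365.1 m

The local up (radial) axis is (cos φ cos λ, cos φ sin λ, sin φ), giving ΔU = -173.386 − 246.319 + 54.644 = -365.06 m.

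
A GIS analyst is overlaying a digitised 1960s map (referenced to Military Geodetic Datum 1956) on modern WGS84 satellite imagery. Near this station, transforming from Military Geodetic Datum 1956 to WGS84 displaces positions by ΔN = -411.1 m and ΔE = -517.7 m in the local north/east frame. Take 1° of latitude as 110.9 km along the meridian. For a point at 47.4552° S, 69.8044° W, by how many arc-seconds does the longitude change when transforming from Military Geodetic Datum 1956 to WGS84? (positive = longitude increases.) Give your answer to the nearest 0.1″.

At latitude -47.4552°, cos φ = 0.676166.
1° of longitude at this latitude = 110.9 × cos φ = 74.99 km, so Δλ = -517.7 / 74986.9 = -0.0069039° = -24.854″.

Δλ = -24.9″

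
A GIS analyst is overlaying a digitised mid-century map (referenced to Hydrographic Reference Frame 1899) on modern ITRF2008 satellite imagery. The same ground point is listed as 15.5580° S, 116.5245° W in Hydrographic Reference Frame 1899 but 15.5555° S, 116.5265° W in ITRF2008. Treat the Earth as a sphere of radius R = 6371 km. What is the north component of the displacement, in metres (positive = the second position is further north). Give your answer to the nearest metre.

Δφ = -15.5555° − -15.5580° = +0.0025°; Δλ = -116.5265° − -116.5245° = -0.0020°.
1° along a meridian = πR/180 = 111195 m.
ΔN = Δφ × 111195 = 278.0 m; ΔE = Δλ × 111195 × cos(-15.5580°) = -0.0020 × 111195 × 0.963359 = -214.2 m.

ΔN = 278 m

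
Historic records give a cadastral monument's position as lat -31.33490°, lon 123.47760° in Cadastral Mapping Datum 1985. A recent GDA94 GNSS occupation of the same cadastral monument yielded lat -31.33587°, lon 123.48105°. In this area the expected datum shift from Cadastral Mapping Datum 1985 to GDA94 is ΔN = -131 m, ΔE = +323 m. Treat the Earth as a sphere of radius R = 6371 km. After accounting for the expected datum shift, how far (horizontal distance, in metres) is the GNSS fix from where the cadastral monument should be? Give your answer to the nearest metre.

Observed coordinate differences: Δφ = -0.00097°, Δλ = +0.00345°.
Converting to metres (1° lat = 111195 m, cos φ = 0.854142): observed ΔN = -107.9 m, observed ΔE = 327.7 m.
Subtracting the expected shift leaves a residual of -107.9 − (-131) = 23.1 m north and 327.7 − (323) = 4.7 m east.
Residual distance = √(23.1² + 4.7²) = 23.6 m.

24 m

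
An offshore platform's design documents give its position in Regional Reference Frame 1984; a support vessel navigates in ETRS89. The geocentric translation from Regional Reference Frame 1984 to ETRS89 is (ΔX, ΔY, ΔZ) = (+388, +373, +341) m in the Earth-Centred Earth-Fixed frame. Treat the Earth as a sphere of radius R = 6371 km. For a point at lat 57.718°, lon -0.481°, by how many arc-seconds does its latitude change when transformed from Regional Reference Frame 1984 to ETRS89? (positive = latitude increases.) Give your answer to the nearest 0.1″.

Δφ = -4.6″

sin φ = 0.845430, cos φ = 0.534087, sin λ = -0.008395, cos λ = 0.999965.
North component: ΔN = −sin φ cos λ·ΔX − sin φ sin λ·ΔY + cos φ·ΔZ = −(0.845430)(0.999965)(388) − (0.845430)(-0.008395)(373) + (0.534087)(341) = -143.24 m.
1° of latitude spans πR/180 = 111195 m, so Δφ = -143.24 / 111195 × 3600 = -4.638″.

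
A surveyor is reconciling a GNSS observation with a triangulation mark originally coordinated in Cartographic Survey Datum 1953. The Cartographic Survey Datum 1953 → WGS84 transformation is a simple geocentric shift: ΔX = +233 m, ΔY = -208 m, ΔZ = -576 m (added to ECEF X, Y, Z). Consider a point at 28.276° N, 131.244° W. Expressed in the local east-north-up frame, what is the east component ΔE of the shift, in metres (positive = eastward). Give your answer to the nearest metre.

At φ = 28.276°, λ = -131.244°: sin φ = 0.473719, cos φ = 0.880676, sin λ = -0.751909, cos λ = -0.659267.
ΔE = −sin λ·ΔX + cos λ·ΔY = −(-0.751909)·(233) + (-0.659267)·(-208) = 312.32 m.

ΔE = 312 m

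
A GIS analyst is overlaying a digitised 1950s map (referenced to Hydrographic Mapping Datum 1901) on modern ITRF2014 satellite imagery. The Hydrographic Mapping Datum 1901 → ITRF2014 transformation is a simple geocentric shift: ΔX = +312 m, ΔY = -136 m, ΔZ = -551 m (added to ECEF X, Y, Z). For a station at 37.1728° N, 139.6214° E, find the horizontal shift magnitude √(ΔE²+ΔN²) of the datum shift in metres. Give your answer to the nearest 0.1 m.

261.5 m

At φ = 37.1728°, λ = 139.6214°: sin φ = 0.604221, cos φ = 0.796817, sin λ = 0.647835, cos λ = -0.761780.
ΔE = −sin λ·ΔX + cos λ·ΔY = −(0.647835)·(312) + (-0.761780)·(-136) = -98.52 m.
ΔN = −sin φ cos λ·ΔX − sin φ sin λ·ΔY + cos φ·ΔZ = −(0.604221)(-0.761780)(312) − (0.604221)(0.647835)(-136) + (0.796817)(-551) = -242.20 m.
Horizontal magnitude = √(ΔE² + ΔN²) = √((-98.52)² + (-242.20)²) = 261.47 m.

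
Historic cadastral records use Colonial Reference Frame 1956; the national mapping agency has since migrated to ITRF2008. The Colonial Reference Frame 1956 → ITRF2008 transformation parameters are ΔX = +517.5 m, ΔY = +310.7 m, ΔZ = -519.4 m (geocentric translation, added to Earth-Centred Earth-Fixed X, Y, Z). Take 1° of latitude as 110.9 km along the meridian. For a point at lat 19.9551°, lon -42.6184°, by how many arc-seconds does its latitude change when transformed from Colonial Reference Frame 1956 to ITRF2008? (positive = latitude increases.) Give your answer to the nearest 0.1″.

Δφ = -17.7″

sin φ = 0.341284, cos φ = 0.939960, sin λ = -0.677112, cos λ = 0.735880.
North component: ΔN = −sin φ cos λ·ΔX − sin φ sin λ·ΔY + cos φ·ΔZ = −(0.341284)(0.735880)(517.5) − (0.341284)(-0.677112)(310.7) + (0.939960)(-519.4) = -546.38 m.
1° of latitude spans 110900 m, so Δφ = -546.38 / 110900 × 3600 = -17.737″.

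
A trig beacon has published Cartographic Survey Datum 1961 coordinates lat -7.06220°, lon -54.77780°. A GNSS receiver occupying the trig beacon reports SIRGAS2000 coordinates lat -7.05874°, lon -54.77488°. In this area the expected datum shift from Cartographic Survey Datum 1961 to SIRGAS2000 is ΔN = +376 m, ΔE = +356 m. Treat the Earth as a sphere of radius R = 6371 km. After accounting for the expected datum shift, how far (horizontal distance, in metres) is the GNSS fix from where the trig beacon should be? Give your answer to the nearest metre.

Observed coordinate differences: Δφ = +0.00346°, Δλ = +0.00292°.
Converting to metres (1° lat = 111195 m, cos φ = 0.992413): observed ΔN = 384.7 m, observed ΔE = 322.2 m.
Subtracting the expected shift leaves a residual of 384.7 − (376) = 8.7 m north and 322.2 − (356) = -33.8 m east.
Residual distance = √(8.7² + (-33.8)²) = 34.9 m.

35 m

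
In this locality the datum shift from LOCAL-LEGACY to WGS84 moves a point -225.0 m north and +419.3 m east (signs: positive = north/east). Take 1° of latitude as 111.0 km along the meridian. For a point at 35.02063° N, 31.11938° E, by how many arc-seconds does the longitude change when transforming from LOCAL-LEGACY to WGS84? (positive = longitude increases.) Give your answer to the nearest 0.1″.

At latitude 35.02063°, cos φ = 0.818945.
1° of longitude at this latitude = 111.0 × cos φ = 90.90 km, so Δλ = 419.3 / 90902.9 = 0.0046126° = 16.605″.

Δλ = 16.6″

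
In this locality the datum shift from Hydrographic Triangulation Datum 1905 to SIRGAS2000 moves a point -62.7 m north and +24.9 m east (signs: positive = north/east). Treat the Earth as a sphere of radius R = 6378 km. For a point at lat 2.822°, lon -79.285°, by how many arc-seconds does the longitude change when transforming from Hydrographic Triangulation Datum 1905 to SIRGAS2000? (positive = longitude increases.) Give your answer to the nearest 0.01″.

Δλ = 0.81″

At latitude 2.822°, cos φ = 0.998787.
One radian of longitude at latitude φ spans R cos φ, so Δλ = ΔE / (R cos φ) = 24.9 / (6378000 × 0.998787) = 3.9088e-06 rad = 0.806″.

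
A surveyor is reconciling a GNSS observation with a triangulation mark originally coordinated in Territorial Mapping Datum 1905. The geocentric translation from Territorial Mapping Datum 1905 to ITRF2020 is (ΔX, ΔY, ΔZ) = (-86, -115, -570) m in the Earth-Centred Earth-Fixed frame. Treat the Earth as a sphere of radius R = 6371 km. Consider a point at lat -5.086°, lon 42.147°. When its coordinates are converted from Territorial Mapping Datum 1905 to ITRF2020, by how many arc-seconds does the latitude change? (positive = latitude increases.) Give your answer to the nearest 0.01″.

Δφ = -18.79″

sin φ = -0.088651, cos φ = 0.996063, sin λ = 0.671035, cos λ = 0.741426.
North component: ΔN = −sin φ cos λ·ΔX − sin φ sin λ·ΔY + cos φ·ΔZ = −(-0.088651)(0.741426)(-86) − (-0.088651)(0.671035)(-115) + (0.996063)(-570) = -580.25 m.
1° of latitude spans πR/180 = 111195 m, so Δφ = -580.25 / 111195 × 3600 = -18.786″.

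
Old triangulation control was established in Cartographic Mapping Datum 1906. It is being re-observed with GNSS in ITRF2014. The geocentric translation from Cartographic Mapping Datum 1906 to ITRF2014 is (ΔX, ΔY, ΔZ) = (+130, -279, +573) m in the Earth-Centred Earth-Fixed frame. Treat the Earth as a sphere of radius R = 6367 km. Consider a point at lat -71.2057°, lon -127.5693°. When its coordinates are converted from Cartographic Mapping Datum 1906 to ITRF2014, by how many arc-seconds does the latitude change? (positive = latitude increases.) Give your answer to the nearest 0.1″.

sin φ = -0.946681, cos φ = 0.322172, sin λ = -0.792616, cos λ = -0.609721.
North component: ΔN = −sin φ cos λ·ΔX − sin φ sin λ·ΔY + cos φ·ΔZ = −(-0.946681)(-0.609721)(130) − (-0.946681)(-0.792616)(-279) + (0.322172)(573) = 318.92 m.
1° of latitude spans πR/180 = 111125 m, so Δφ = 318.92 / 111125 × 3600 = 10.332″.

Δφ = 10.3″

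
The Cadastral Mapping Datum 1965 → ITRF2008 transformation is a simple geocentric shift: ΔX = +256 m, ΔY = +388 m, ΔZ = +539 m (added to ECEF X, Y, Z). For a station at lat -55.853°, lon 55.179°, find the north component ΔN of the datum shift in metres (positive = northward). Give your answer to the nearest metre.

ΔN = 687 m

The local north axis is (−sin φ cos λ, −sin φ sin λ, cos φ), giving ΔN = 120.978 + 263.611 + 302.550 = 687.14 m.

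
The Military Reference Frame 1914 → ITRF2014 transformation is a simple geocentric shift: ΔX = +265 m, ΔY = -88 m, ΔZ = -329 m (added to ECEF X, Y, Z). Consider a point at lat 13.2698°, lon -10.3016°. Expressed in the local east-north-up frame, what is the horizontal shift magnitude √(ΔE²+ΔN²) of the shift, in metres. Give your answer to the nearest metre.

386 m

At φ = 13.2698°, λ = -10.3016°: sin φ = 0.229537, cos φ = 0.973300, sin λ = -0.178830, cos λ = 0.983880.
ΔE = −sin λ·ΔX + cos λ·ΔY = −(-0.178830)·(265) + (0.983880)·(-88) = -39.19 m.
ΔN = −sin φ cos λ·ΔX − sin φ sin λ·ΔY + cos φ·ΔZ = −(0.229537)(0.983880)(265) − (0.229537)(-0.178830)(-88) + (0.973300)(-329) = -383.67 m.
Horizontal magnitude = √(ΔE² + ΔN²) = √((-39.19)² + (-383.67)²) = 385.67 m.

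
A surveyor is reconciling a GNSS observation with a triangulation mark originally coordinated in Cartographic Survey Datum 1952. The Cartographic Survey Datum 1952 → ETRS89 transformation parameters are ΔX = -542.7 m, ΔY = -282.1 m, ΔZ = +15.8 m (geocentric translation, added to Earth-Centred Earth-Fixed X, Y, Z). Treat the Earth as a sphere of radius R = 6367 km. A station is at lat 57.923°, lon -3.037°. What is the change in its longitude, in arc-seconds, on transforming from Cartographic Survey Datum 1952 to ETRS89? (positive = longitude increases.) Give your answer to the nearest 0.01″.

Δλ = -18.94″

sin φ = 0.847335, cos φ = 0.531058, sin λ = -0.052981, cos λ = 0.998596.
East component: ΔE = −sin λ·ΔX + cos λ·ΔY = −(-0.052981)(-542.7) + (0.998596)(-282.1) = -310.46 m.
1° of latitude spans πR/180 = 111125 m; at latitude φ, 1° of longitude spans that × cos φ = 59013.9 m, so Δλ = -310.46 / 59013.9 × 3600 = -18.939″.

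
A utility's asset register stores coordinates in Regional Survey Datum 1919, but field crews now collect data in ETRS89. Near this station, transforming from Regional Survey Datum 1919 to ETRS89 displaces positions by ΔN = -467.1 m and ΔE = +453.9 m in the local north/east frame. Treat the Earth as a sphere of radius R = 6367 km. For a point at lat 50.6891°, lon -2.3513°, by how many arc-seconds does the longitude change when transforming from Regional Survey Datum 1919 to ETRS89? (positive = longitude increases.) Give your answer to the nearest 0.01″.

Δλ = 23.21″

At latitude 50.6891°, cos φ = 0.633528.
One radian of longitude at latitude φ spans R cos φ, so Δλ = ΔE / (R cos φ) = 453.9 / (6367000 × 0.633528) = 1.1253e-04 rad = 23.211″.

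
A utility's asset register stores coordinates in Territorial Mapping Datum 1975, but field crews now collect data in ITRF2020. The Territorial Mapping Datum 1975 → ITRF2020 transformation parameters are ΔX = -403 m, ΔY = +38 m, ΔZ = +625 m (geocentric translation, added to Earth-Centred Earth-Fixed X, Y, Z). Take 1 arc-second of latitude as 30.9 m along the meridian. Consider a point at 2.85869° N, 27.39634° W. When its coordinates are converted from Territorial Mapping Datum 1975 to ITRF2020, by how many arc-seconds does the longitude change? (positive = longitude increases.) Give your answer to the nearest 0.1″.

sin φ = 0.049873, cos φ = 0.998756, sin λ = -0.460143, cos λ = 0.887845.
East component: ΔE = −sin λ·ΔX + cos λ·ΔY = −(-0.460143)(-403) + (0.887845)(38) = -151.70 m.
1° of latitude spans 3600 × 30.90 = 111240 m; at latitude φ, 1° of longitude spans that × cos φ = 111101.6 m, so Δλ = -151.70 / 111101.6 × 3600 = -4.915″.

Δλ = -4.9″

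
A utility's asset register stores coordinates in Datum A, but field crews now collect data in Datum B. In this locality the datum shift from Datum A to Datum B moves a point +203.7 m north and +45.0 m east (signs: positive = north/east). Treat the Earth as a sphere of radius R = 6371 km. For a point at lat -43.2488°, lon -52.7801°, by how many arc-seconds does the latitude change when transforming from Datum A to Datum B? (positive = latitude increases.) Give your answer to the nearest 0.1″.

On a sphere of radius R, 1 rad of latitude = R, so Δφ = ΔN / R = 203.7 / 6371000 = 3.1973e-05 rad = 6.595″.

Δφ = 6.6″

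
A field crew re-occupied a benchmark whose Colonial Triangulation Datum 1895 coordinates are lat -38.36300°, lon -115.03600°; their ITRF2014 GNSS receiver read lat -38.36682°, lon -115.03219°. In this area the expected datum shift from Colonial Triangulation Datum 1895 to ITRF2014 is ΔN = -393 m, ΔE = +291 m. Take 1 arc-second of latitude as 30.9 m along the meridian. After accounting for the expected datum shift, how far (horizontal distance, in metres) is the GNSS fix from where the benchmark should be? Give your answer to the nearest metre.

Observed coordinate differences: Δφ = -0.00382°, Δλ = +0.00381°.
Converting to metres (1° lat = 111240 m, cos φ = 0.784094): observed ΔN = -424.9 m, observed ΔE = 332.3 m.
Subtracting the expected shift leaves a residual of -424.9 − (-393) = -31.9 m north and 332.3 − (291) = 41.3 m east.
Residual distance = √((-31.9)² + 41.3²) = 52.2 m.

52 m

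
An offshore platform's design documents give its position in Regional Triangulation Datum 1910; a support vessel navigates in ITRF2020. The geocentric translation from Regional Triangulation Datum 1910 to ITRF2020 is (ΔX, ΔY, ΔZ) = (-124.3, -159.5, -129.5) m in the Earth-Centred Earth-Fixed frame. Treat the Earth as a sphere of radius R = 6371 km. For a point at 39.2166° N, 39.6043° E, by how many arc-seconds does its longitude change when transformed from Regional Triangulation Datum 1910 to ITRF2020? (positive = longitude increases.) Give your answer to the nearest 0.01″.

sin φ = 0.632254, cos φ = 0.774761, sin λ = 0.637482, cos λ = 0.770465.
East component: ΔE = −sin λ·ΔX + cos λ·ΔY = −(0.637482)(-124.3) + (0.770465)(-159.5) = -43.65 m.
1° of latitude spans πR/180 = 111195 m; at latitude φ, 1° of longitude spans that × cos φ = 86149.5 m, so Δλ = -43.65 / 86149.5 × 3600 = -1.824″.

Δλ = -1.82″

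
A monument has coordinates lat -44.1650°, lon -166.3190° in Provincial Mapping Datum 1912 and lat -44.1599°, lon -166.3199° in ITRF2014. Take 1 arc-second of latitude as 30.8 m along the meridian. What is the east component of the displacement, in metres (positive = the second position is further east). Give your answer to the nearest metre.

ΔE = -72 m

Δφ = -44.1599° − -44.1650° = +0.0051°; Δλ = -166.3199° − -166.3190° = -0.0009°.
1° of latitude = 3600 × 30.80 = 110880 m.
ΔN = Δφ × 110880 = 565.5 m; ΔE = Δλ × 110880 × cos(-44.1650°) = -0.0009 × 110880 × 0.717336 = -71.6 m.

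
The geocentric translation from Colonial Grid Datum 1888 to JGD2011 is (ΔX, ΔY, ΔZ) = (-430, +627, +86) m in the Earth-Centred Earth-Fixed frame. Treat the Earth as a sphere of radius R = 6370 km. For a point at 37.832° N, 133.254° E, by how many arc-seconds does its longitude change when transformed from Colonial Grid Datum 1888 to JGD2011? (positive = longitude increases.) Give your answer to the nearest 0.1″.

Δλ = -4.8″

sin φ = 0.613348, cos φ = 0.789813, sin λ = 0.728323, cos λ = -0.685234.
East component: ΔE = −sin λ·ΔX + cos λ·ΔY = −(0.728323)(-430) + (-0.685234)(627) = -116.46 m.
1° of latitude spans πR/180 = 111177 m; at latitude φ, 1° of longitude spans that × cos φ = 87809.4 m, so Δλ = -116.46 / 87809.4 × 3600 = -4.775″.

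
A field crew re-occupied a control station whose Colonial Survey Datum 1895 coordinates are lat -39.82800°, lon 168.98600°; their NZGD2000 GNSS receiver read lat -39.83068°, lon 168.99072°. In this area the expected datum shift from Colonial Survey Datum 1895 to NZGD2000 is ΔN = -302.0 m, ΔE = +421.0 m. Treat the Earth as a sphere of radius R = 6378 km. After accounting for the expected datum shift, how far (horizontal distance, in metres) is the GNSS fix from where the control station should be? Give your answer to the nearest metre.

Observed coordinate differences: Δφ = -0.00268°, Δλ = +0.00472°.
Converting to metres (1° lat = 111317 m, cos φ = 0.767971): observed ΔN = -298.3 m, observed ΔE = 403.5 m.
Subtracting the expected shift leaves a residual of -298.3 − (-302.0) = 3.7 m north and 403.5 − (421.0) = -17.5 m east.
Residual distance = √(3.7² + (-17.5)²) = 17.9 m.

18 m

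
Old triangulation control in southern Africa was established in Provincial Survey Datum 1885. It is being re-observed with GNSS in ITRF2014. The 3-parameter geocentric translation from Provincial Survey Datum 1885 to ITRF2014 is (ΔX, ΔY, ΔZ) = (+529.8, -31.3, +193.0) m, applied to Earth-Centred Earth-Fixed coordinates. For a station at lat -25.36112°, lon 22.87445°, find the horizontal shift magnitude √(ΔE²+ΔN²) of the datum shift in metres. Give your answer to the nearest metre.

The local east axis at (φ, λ) is (−sin λ, cos λ, 0), so ΔE = −sin(22.87445°)·529.8 + cos(22.87445°)·(-31.3) = -234.78 m.
The local north axis is (−sin φ cos λ, −sin φ sin λ, cos φ), giving ΔN = 209.079 − 5.211 + 174.400 = 378.27 m.
Horizontal magnitude = √(ΔE² + ΔN²) = √((-234.78)² + 378.27²) = 445.21 m.

445 m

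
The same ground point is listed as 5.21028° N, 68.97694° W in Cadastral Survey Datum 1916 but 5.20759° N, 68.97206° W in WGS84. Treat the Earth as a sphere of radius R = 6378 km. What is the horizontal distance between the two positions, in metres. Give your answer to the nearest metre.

Δφ = 5.20759° − 5.21028° = -0.00269°; Δλ = -68.97206° − -68.97694° = +0.00488°.
1° along a meridian = πR/180 = 111317 m.
ΔN = Δφ × 111317 = -299.4 m; ΔE = Δλ × 111317 × cos(5.21028°) = +0.00488 × 111317 × 0.995868 = 541.0 m.
Distance = √(ΔE² + ΔN²) = √(541.0² + (-299.4)²) = 618.3 m.

618 m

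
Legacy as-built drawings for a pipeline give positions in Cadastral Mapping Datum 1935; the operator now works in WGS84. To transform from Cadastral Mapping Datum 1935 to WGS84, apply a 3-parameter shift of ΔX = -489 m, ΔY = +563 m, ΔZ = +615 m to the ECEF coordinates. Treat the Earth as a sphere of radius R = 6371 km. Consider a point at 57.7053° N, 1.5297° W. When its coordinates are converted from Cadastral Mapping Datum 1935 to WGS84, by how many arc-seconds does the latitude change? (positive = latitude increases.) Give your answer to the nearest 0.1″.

Δφ = 24.4″

sin φ = 0.845311, cos φ = 0.534274, sin λ = -0.026695, cos λ = 0.999644.
North component: ΔN = −sin φ cos λ·ΔX − sin φ sin λ·ΔY + cos φ·ΔZ = −(0.845311)(0.999644)(-489) − (0.845311)(-0.026695)(563) + (0.534274)(615) = 754.49 m.
1° of latitude spans πR/180 = 111195 m, so Δφ = 754.49 / 111195 × 3600 = 24.427″.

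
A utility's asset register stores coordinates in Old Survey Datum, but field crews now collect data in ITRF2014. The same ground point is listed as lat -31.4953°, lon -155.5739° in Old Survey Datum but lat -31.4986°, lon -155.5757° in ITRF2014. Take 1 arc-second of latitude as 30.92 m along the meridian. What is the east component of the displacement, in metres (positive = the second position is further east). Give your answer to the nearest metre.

ΔE = -171 m

Δφ = -31.4986° − -31.4953° = -0.0033°; Δλ = -155.5757° − -155.5739° = -0.0018°.
1° of latitude = 3600 × 30.92 = 111312 m.
ΔN = Δφ × 111312 = -367.3 m; ΔE = Δλ × 111312 × cos(-31.4953°) = -0.0018 × 111312 × 0.852683 = -170.8 m.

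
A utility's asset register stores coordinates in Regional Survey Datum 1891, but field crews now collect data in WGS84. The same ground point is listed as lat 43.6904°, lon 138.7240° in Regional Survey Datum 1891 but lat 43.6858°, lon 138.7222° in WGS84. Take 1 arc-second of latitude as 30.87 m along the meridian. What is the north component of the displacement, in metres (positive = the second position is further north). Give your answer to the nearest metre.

ΔN = -511 m

Δφ = 43.6858° − 43.6904° = -0.0046°; Δλ = 138.7222° − 138.7240° = -0.0018°.
1° of latitude = 3600 × 30.87 = 111132 m.
ΔN = Δφ × 111132 = -511.2 m; ΔE = Δλ × 111132 × cos(43.6904°) = -0.0018 × 111132 × 0.723083 = -144.6 m.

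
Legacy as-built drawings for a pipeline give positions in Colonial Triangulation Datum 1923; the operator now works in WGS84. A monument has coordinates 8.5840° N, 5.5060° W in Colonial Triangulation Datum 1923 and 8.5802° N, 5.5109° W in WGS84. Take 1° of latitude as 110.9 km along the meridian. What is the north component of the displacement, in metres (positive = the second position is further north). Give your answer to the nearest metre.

Δφ = 8.5802° − 8.5840° = -0.0038°; Δλ = -5.5109° − -5.5060° = -0.0049°.
ΔN = Δφ × 110900 = -421.4 m; ΔE = Δλ × 110900 × cos(8.5840°) = -0.0049 × 110900 × 0.988798 = -537.3 m.

ΔN = -421 m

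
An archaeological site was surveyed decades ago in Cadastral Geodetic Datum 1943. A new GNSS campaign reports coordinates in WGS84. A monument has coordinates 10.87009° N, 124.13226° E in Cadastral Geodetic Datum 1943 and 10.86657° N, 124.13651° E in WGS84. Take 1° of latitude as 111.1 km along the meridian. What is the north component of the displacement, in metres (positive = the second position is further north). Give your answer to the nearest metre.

ΔN = -391 m

Δφ = 10.86657° − 10.87009° = -0.00352°; Δλ = 124.13651° − 124.13226° = +0.00425°.
ΔN = Δφ × 111100 = -391.1 m; ΔE = Δλ × 111100 × cos(10.87009°) = +0.00425 × 111100 × 0.982057 = 463.7 m.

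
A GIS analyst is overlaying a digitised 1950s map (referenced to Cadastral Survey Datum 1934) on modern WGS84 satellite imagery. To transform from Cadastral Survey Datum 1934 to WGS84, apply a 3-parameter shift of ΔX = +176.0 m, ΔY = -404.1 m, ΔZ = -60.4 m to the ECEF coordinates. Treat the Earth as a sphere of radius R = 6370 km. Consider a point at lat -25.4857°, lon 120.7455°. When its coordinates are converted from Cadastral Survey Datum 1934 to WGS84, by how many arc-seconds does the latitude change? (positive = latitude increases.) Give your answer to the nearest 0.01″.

sin φ = -0.430286, cos φ = 0.902693, sin λ = 0.859447, cos λ = -0.511226.
North component: ΔN = −sin φ cos λ·ΔX − sin φ sin λ·ΔY + cos φ·ΔZ = −(-0.430286)(-0.511226)(176.0) − (-0.430286)(0.859447)(-404.1) + (0.902693)(-60.4) = -242.68 m.
1° of latitude spans πR/180 = 111177 m, so Δφ = -242.68 / 111177 × 3600 = -7.858″.

Δφ = -7.86″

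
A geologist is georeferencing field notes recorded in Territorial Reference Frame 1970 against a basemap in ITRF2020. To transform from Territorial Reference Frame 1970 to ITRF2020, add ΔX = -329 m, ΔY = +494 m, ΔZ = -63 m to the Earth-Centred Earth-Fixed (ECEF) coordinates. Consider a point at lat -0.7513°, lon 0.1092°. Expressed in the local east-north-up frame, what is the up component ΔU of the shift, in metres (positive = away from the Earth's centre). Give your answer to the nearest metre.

The local up (radial) axis is (cos φ cos λ, cos φ sin λ, sin φ), giving ΔU = -328.971 + 0.941 + 0.826 = -327.20 m.

ΔU = -327 m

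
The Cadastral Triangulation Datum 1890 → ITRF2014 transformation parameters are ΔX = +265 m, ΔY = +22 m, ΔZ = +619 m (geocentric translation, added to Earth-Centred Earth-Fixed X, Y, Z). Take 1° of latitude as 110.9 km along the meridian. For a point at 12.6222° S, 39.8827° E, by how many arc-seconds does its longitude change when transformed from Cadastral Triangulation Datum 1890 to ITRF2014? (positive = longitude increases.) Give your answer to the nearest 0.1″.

Δλ = -5.1″

sin φ = -0.218521, cos φ = 0.975832, sin λ = 0.641218, cos λ = 0.767359.
East component: ΔE = −sin λ·ΔX + cos λ·ΔY = −(0.641218)(265) + (0.767359)(22) = -153.04 m.
1° of latitude spans 110900 m; at latitude φ, 1° of longitude spans that × cos φ = 108219.8 m, so Δλ = -153.04 / 108219.8 × 3600 = -5.091″.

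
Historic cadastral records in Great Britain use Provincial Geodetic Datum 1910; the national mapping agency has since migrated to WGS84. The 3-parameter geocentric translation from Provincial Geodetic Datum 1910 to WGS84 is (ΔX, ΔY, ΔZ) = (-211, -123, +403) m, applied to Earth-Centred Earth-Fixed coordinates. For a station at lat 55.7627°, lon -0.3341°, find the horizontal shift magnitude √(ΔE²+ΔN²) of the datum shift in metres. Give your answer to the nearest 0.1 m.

The local east axis at (φ, λ) is (−sin λ, cos λ, 0), so ΔE = −sin(-0.3341°)·(-211) + cos(-0.3341°)·(-123) = -124.23 m.
The local north axis is (−sin φ cos λ, −sin φ sin λ, cos φ), giving ΔN = 174.434 − 0.593 + 226.737 = 400.58 m.
Horizontal magnitude = √(ΔE² + ΔN²) = √((-124.23)² + 400.58²) = 419.40 m.

419.4 m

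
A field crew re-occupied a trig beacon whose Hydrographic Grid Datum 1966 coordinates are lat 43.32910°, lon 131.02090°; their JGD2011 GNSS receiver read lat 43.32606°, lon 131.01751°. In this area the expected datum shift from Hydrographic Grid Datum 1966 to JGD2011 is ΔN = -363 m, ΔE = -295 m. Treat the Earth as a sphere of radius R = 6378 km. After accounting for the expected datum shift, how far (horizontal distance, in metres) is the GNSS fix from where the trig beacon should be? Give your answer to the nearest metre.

Observed coordinate differences: Δφ = -0.00304°, Δλ = -0.00339°.
Converting to metres (1° lat = 111317 m, cos φ = 0.727424): observed ΔN = -338.4 m, observed ΔE = -274.5 m.
Subtracting the expected shift leaves a residual of -338.4 − (-363) = 24.6 m north and -274.5 − (-295) = 20.5 m east.
Residual distance = √(24.6² + 20.5²) = 32.0 m.

32 m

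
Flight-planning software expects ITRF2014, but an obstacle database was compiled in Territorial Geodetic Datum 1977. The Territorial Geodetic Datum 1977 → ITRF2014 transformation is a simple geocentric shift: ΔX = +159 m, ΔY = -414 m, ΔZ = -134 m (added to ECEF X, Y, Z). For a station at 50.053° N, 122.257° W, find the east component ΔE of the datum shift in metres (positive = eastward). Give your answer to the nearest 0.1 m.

ΔE = 355.4 m

The local east axis at (φ, λ) is (−sin λ, cos λ, 0), so ΔE = −sin(-122.257°)·159 + cos(-122.257°)·(-414) = 355.42 m.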